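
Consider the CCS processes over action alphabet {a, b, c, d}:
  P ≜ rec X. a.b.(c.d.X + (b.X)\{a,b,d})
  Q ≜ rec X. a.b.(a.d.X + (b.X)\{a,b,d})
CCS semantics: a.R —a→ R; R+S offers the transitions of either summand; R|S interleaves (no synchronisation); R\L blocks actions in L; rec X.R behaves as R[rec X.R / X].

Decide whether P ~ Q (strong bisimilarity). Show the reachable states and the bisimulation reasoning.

Reachable graph of P (4 states):
  u0 = rec X. a.b.(c.d.X + (b.X)\{a,b,d}) ⊢ =a=> u1
  u1 = b.(c.d.(rec X. a.b.(c.d.X + (b.X)\{a,b,d})) + (b.(rec X. a.b.(c.d.X + (b.X)\{a,b,d})))\{a,b,d}) ⊢ =b=> u2
  u2 = c.d.(rec X. a.b.(c.d.X + (b.X)\{a,b,d})) + (b.(rec X. a.b.(c.d.X + (b.X)\{a,b,d})))\{a,b,d} ⊢ =c=> u3
  u3 = d.(rec X. a.b.(c.d.X + (b.X)\{a,b,d})) ⊢ =d=> u0
Reachable graph of Q (4 states):
  v0 = rec X. a.b.(a.d.X + (b.X)\{a,b,d}) ⊢ =a=> v1
  v1 = b.(a.d.(rec X. a.b.(a.d.X + (b.X)\{a,b,d})) + (b.(rec X. a.b.(a.d.X + (b.X)\{a,b,d})))\{a,b,d}) ⊢ =b=> v2
  v2 = a.d.(rec X. a.b.(a.d.X + (b.X)\{a,b,d})) + (b.(rec X. a.b.(a.d.X + (b.X)\{a,b,d})))\{a,b,d} ⊢ =a=> v3
  v3 = d.(rec X. a.b.(a.d.X + (b.X)\{a,b,d})) ⊢ =d=> v0
Partition-refinement fixed point:
  B0 = {u0}
  B1 = {u1}
  B2 = {u2}
  B3 = {u3}
  B4 = {v0}
  B5 = {v1}
  B6 = {v2}
  B7 = {v3}
u0 ∈ B0, v0 ∈ B4 → different blocks

NO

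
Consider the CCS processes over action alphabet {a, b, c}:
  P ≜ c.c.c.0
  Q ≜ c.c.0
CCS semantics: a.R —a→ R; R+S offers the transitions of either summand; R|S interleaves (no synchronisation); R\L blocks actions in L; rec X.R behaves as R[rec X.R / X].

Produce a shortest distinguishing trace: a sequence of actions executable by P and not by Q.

LTS(P): 4 reachable states
  s0 = c.c.c.0 | --c--▸ s1
  s1 = c.c.0 | --c--▸ s2
  s2 = c.0 | --c--▸ s3
  s3 = 0 | (no moves)
LTS(Q): 3 reachable states
  t0 = c.c.0 | --c--▸ t1
  t1 = c.0 | --c--▸ t2
  t2 = 0 | (no moves)
Run σ = ⟨ccc⟩ on P: start {s0}
  [1] c ⇒ {s1}
  [2] c ⇒ {s2}
  [3] c ⇒ {s3}
  P completes σ.
Run σ = ⟨ccc⟩ on Q: start {t0}
  [1] c ⇒ {t1}
  [2] c ⇒ {t2}
  [3] c ⇒ ∅ (Q stuck)

ccc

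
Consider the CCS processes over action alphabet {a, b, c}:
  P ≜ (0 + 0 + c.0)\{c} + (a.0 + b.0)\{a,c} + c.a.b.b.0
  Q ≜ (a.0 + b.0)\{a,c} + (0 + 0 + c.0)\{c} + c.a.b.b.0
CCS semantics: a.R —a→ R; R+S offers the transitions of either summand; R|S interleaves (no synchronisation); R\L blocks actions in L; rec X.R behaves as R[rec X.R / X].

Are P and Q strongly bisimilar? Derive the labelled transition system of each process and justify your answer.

Reachable graph of P (6 states):
  s0 = (0 + 0 + c.0)\{c} + (a.0 + b.0)\{a,c} + c.a.b.b.0 | —b→ s1, —c→ s2
  s1 = 0\{a,c} | deadlocked
  s2 = a.b.b.0 | —a→ s3
  s3 = b.b.0 | —b→ s4
  s4 = b.0 | —b→ s5
  s5 = 0 | deadlocked
Reachable graph of Q (6 states):
  t0 = (a.0 + b.0)\{a,c} + (0 + 0 + c.0)\{c} + c.a.b.b.0 | —b→ t1, —c→ t2
  t1 = 0\{a,c} | deadlocked
  t2 = a.b.b.0 | —a→ t3
  t3 = b.b.0 | —b→ t4
  t4 = b.0 | —b→ t5
  t5 = 0 | deadlocked
Partition-refinement fixed point:
  B0 = {s0, t0}
  B1 = {s1, s5, t1, t5}
  B2 = {s2, t2}
  B3 = {s3, t3}
  B4 = {s4, t4}
s0 ∈ B0, t0 ∈ B0 → same block

bisimilar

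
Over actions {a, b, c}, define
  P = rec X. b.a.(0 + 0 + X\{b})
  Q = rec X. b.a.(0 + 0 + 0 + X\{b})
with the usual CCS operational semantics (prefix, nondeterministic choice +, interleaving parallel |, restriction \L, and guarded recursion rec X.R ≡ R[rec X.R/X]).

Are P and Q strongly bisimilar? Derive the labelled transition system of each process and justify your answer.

YES

P's transition system — 3 states:
  p0 = rec X. b.a.(0 + 0 + X\{b}) ⊢ --b--▸ p1
  p1 = a.(0 + 0 + (rec X. b.a.(0 + 0 + X\{b}))\{b}) ⊢ --a--▸ p2
  p2 = 0 + 0 + (rec X. b.a.(0 + 0 + X\{b}))\{b} ⊢ ·
Q's transition system — 3 states:
  q0 = rec X. b.a.(0 + 0 + 0 + X\{b}) ⊢ --b--▸ q1
  q1 = a.(0 + 0 + 0 + (rec X. b.a.(0 + 0 + 0 + X\{b}))\{b}) ⊢ --a--▸ q2
  q2 = 0 + 0 + 0 + (rec X. b.a.(0 + 0 + 0 + X\{b}))\{b} ⊢ ·
Bisimilarity quotient blocks:
  B0 = {p0, q0}
  B1 = {p1, q1}
  B2 = {p2, q2}
p0 ∈ B0, q0 ∈ B0 → same block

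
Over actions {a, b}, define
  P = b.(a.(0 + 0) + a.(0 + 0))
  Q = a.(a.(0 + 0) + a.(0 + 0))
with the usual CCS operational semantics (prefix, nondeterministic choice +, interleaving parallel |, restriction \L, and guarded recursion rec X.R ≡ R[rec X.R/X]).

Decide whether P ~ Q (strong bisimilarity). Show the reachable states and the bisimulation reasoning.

P ≁ Q

P's transition system — 3 states:
  s0 = b.(a.(0 + 0) + a.(0 + 0)) has moves --b--▸ s1
  s1 = a.(0 + 0) + a.(0 + 0) has moves --a--▸ s2
  s2 = 0 + 0 has moves ·
Q's transition system — 3 states:
  t0 = a.(a.(0 + 0) + a.(0 + 0)) has moves --a--▸ t1
  t1 = a.(0 + 0) + a.(0 + 0) has moves --a--▸ t2
  t2 = 0 + 0 has moves ·
Partition-refinement fixed point:
  B0 = {s0}
  B1 = {s1, t1}
  B2 = {s2, t2}
  B3 = {t0}
s0 ∈ B0, t0 ∈ B3 → different blocks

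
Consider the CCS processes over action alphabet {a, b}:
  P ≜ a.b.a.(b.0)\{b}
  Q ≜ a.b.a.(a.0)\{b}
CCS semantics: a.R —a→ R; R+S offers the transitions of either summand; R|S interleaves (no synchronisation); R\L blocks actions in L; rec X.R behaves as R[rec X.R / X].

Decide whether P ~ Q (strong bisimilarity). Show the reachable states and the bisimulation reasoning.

Reachable graph of P (4 states):
  p0 = a.b.a.(b.0)\{b} ⊢ --a--▸ p1
  p1 = b.a.(b.0)\{b} ⊢ --b--▸ p2
  p2 = a.(b.0)\{b} ⊢ --a--▸ p3
  p3 = (b.0)\{b} ⊢ (no moves)
Reachable graph of Q (5 states):
  q0 = a.b.a.(a.0)\{b} ⊢ --a--▸ q1
  q1 = b.a.(a.0)\{b} ⊢ --b--▸ q2
  q2 = a.(a.0)\{b} ⊢ --a--▸ q3
  q3 = (a.0)\{b} ⊢ --a--▸ q4
  q4 = 0\{b} ⊢ (no moves)
Partition-refinement fixed point:
  B0 = {p0}
  B1 = {p1}
  B2 = {p2, q3}
  B3 = {p3, q4}
  B4 = {q0}
  B5 = {q1}
  B6 = {q2}
p0 ∈ B0, q0 ∈ B4 → different blocks

NO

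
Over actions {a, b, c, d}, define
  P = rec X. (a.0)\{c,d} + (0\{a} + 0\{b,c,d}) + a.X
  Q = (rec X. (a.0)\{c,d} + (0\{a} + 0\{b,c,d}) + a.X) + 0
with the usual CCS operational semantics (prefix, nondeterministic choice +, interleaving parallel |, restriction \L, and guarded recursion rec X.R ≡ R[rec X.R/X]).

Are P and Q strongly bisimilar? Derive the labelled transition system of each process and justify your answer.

LTS(P): 2 reachable states
  m0 = rec X. (a.0)\{c,d} + (0\{a} + 0\{b,c,d}) + a.X has moves --a--▸ m0, --a--▸ m1
  m1 = 0\{c,d} has moves stopped
LTS(Q): 3 reachable states
  n0 = (rec X. (a.0)\{c,d} + (0\{a} + 0\{b,c,d}) + a.X) + 0 has moves --a--▸ n1, --a--▸ n2
  n1 = 0\{c,d} has moves stopped
  n2 = rec X. (a.0)\{c,d} + (0\{a} + 0\{b,c,d}) + a.X has moves --a--▸ n1, --a--▸ n2
Bisimilarity quotient blocks:
  B0 = {m0, n0, n2}
  B1 = {m1, n1}
m0 ∈ B0, n0 ∈ B0 → same block

bisimilar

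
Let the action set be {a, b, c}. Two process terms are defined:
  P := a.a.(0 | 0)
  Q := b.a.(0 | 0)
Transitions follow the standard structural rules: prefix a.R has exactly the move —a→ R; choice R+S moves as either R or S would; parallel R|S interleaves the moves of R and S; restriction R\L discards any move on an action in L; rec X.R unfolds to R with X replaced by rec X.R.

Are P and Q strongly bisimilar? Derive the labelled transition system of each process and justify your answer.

P's transition system — 3 states:
  p0 = a.a.(0 | 0) ⊢ ··a··> p1
  p1 = a.(0 | 0) ⊢ ··a··> p2
  p2 = 0 | 0 ⊢ ·
Q's transition system — 3 states:
  q0 = b.a.(0 | 0) ⊢ ··b··> q1
  q1 = a.(0 | 0) ⊢ ··a··> q2
  q2 = 0 | 0 ⊢ ·
Partition-refinement fixed point:
  B0 = {p0}
  B1 = {p1, q1}
  B2 = {p2, q2}
  B3 = {q0}
p0 ∈ B0, q0 ∈ B3 → different blocks

P ≁ Q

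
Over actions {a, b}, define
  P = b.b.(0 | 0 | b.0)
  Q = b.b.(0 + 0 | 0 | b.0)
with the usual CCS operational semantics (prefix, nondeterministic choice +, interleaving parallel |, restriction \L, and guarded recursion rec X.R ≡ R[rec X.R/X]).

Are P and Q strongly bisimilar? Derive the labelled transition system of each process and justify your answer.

P's transition system — 4 states:
  u0 = b.b.(0 | 0 | b.0) ⊢ ··b··> u1
  u1 = b.(0 | 0 | b.0) ⊢ ··b··> u2
  u2 = 0 | 0 | b.0 ⊢ ··b··> u3
  u3 = 0 | 0 | 0 ⊢ deadlocked
Q's transition system — 4 states:
  v0 = b.b.(0 + 0 | 0 | b.0) ⊢ ··b··> v1
  v1 = b.(0 + 0 | 0 | b.0) ⊢ ··b··> v2
  v2 = 0 + 0 | 0 | b.0 ⊢ ··b··> v3
  v3 = 0 | 0 | 0 ⊢ deadlocked
Partition-refinement fixed point:
  B0 = {u0, v0}
  B1 = {u1, v1}
  B2 = {u2, v2}
  B3 = {u3, v3}
u0 ∈ B0, v0 ∈ B0 → same block

YES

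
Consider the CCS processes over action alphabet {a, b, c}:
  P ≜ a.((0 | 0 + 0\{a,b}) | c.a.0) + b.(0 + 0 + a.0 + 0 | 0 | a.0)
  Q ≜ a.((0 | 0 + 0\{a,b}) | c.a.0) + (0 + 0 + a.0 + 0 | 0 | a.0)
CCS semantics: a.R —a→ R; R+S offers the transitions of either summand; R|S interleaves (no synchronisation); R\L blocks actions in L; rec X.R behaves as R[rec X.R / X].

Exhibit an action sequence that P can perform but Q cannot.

b

Reachable graph of P (7 states):
  m0 = a.((0 | 0 + 0\{a,b}) | c.a.0) + b.(0 + 0 + a.0 + 0 | 0 | a.0) | ··a··> m1, ··b··> m2
  m1 = (0 | 0 + 0\{a,b}) | c.a.0 | ··c··> m3
  m2 = 0 + 0 + a.0 + 0 | 0 | a.0 | ··a··> m4, ··a··> m5
  m3 = (0 | 0 + 0\{a,b}) | a.0 | ··a··> m6
  m4 = 0 | deadlocked
  m5 = 0 | 0 | 0 | deadlocked
  m6 = (0 | 0 + 0\{a,b}) | 0 | deadlocked
Reachable graph of Q (6 states):
  n0 = a.((0 | 0 + 0\{a,b}) | c.a.0) + (0 + 0 + a.0 + 0 | 0 | a.0) | ··a··> n1, ··a··> n2, ··a··> n3
  n1 = (0 | 0 + 0\{a,b}) | c.a.0 | ··c··> n4
  n2 = 0 | deadlocked
  n3 = 0 | 0 | 0 | deadlocked
  n4 = (0 | 0 + 0\{a,b}) | a.0 | ··a··> n5
  n5 = (0 | 0 + 0\{a,b}) | 0 | deadlocked
Executing b from P (initial set {m0}):
  [1] b ⇒ {m2}
  — P admits the full trace.
Executing b from Q (initial set {n0}):
  [1] b ⇒ ∅ (Q stuck)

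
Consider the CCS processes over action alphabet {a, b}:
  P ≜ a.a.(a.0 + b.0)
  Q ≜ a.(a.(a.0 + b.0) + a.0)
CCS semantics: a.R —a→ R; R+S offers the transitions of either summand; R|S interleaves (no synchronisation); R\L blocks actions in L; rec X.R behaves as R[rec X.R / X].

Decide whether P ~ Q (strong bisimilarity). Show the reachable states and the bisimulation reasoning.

P ≁ Q

LTS(P): 4 reachable states
  u0 = a.a.(a.0 + b.0) → =a=> u1
  u1 = a.(a.0 + b.0) → =a=> u2
  u2 = a.0 + b.0 → =a=> u3, =b=> u3
  u3 = 0 → stopped
LTS(Q): 4 reachable states
  v0 = a.(a.(a.0 + b.0) + a.0) → =a=> v1
  v1 = a.(a.0 + b.0) + a.0 → =a=> v2, =a=> v3
  v2 = 0 → stopped
  v3 = a.0 + b.0 → =a=> v2, =b=> v2
Bisimilarity quotient blocks:
  B0 = {u0}
  B1 = {u1}
  B2 = {u2, v3}
  B3 = {u3, v2}
  B4 = {v0}
  B5 = {v1}
u0 ∈ B0, v0 ∈ B4 → different blocks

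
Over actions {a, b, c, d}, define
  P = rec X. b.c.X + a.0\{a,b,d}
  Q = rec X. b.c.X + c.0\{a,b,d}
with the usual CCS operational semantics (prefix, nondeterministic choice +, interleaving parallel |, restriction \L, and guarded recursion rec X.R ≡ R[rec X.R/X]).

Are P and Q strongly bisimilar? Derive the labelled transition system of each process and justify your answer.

NO

P's transition system — 3 states:
  m0 = rec X. b.c.X + a.0\{a,b,d} | ··a··> m1, ··b··> m2
  m1 = 0\{a,b,d} | ∅
  m2 = c.(rec X. b.c.X + a.0\{a,b,d}) | ··c··> m0
Q's transition system — 3 states:
  n0 = rec X. b.c.X + c.0\{a,b,d} | ··b··> n1, ··c··> n2
  n1 = c.(rec X. b.c.X + c.0\{a,b,d}) | ··c··> n0
  n2 = 0\{a,b,d} | ∅
Bisimilarity quotient blocks:
  B0 = {m0}
  B1 = {m1, n2}
  B2 = {m2}
  B3 = {n0}
  B4 = {n1}
m0 ∈ B0, n0 ∈ B3 → different blocks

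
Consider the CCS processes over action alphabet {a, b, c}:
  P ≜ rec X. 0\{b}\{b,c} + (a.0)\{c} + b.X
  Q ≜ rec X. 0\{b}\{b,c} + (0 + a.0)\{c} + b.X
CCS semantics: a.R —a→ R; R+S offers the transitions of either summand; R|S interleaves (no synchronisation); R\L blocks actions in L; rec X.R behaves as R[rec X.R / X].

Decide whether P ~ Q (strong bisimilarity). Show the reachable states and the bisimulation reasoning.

P ~ Q

P's transition system — 2 states:
  s0 = rec X. 0\{b}\{b,c} + (a.0)\{c} + b.X ⊢ ··a··> s1, ··b··> s0
  s1 = 0\{c} ⊢ stopped
Q's transition system — 2 states:
  t0 = rec X. 0\{b}\{b,c} + (0 + a.0)\{c} + b.X ⊢ ··a··> t1, ··b··> t0
  t1 = 0\{c} ⊢ stopped
Bisimilarity quotient blocks:
  B0 = {s0, t0}
  B1 = {s1, t1}
s0 ∈ B0, t0 ∈ B0 → same block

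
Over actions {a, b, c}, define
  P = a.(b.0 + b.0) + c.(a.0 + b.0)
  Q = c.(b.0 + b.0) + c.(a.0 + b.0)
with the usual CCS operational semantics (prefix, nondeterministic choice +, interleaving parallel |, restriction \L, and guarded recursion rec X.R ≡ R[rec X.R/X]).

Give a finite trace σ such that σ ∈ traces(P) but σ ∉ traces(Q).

a

Reachable graph of P (4 states):
  m0 = a.(b.0 + b.0) + c.(a.0 + b.0) | -a-> m1, -c-> m2
  m1 = b.0 + b.0 | -b-> m3
  m2 = a.0 + b.0 | -a-> m3, -b-> m3
  m3 = 0 | ∅
Reachable graph of Q (4 states):
  n0 = c.(b.0 + b.0) + c.(a.0 + b.0) | -c-> n1, -c-> n2
  n1 = a.0 + b.0 | -a-> n3, -b-> n3
  n2 = b.0 + b.0 | -b-> n3
  n3 = 0 | ∅
Executing a from P (initial set {m0}):
  [1] a ⇒ {m1}
  P completes σ.
Executing a from Q (initial set {n0}):
  [1] a ⇒ ∅  — Q cannot continue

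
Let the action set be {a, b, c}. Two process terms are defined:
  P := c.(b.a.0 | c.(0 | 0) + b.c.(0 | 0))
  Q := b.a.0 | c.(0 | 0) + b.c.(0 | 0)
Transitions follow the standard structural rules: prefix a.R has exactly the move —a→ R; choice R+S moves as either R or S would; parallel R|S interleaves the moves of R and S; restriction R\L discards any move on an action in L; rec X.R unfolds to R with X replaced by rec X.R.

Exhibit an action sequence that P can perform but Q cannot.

LTS(P): 9 reachable states
  p0 = c.(b.a.0 | c.(0 | 0) + b.c.(0 | 0)) ⊢ —c→ p1
  p1 = b.a.0 | c.(0 | 0) + b.c.(0 | 0) ⊢ —b→ p2, —b→ p3, —c→ p4
  p2 = a.0 | c.(0 | 0) ⊢ —a→ p5, —c→ p6
  p3 = c.(0 | 0) ⊢ —c→ p7
  p4 = b.a.0 | (0 | 0) ⊢ —b→ p6
  p5 = 0 | c.(0 | 0) ⊢ —c→ p8
  p6 = a.0 | (0 | 0) ⊢ —a→ p8
  p7 = 0 | 0 ⊢ ·
  p8 = 0 | (0 | 0) ⊢ ·
LTS(Q): 8 reachable states
  q0 = b.a.0 | c.(0 | 0) + b.c.(0 | 0) ⊢ —b→ q1, —b→ q2, —c→ q3
  q1 = a.0 | c.(0 | 0) ⊢ —a→ q4, —c→ q5
  q2 = c.(0 | 0) ⊢ —c→ q6
  q3 = b.a.0 | (0 | 0) ⊢ —b→ q5
  q4 = 0 | c.(0 | 0) ⊢ —c→ q7
  q5 = a.0 | (0 | 0) ⊢ —a→ q7
  q6 = 0 | 0 ⊢ ·
  q7 = 0 | (0 | 0) ⊢ ·
Trace ⟨cc⟩ through P, begin at {p0}:
  after c @ step 1: {p1}
  after c @ step 2: {p4}
  — P admits the full trace.
Trace ⟨cc⟩ through Q, begin at {q0}:
  after c @ step 1: {q3}
  after c @ step 2: ∅ (Q stuck)

cc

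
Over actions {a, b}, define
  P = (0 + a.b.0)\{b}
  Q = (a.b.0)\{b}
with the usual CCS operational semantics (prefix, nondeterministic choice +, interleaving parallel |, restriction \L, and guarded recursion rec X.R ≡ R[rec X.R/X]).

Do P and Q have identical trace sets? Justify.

trace-equivalent

LTS(P): 2 reachable states
  u0 = (0 + a.b.0)\{b} | -a-> u1
  u1 = (b.0)\{b} | ∅
LTS(Q): 2 reachable states
  v0 = (a.b.0)\{b} | -a-> v1
  v1 = (b.0)\{b} | ∅
Bisimilarity quotient blocks:
  B0 = {u0, v0}
  B1 = {u1, v1}
u0 ∈ B0, v0 ∈ B0 → same block
Bisimilar ⇒ trace-equivalent.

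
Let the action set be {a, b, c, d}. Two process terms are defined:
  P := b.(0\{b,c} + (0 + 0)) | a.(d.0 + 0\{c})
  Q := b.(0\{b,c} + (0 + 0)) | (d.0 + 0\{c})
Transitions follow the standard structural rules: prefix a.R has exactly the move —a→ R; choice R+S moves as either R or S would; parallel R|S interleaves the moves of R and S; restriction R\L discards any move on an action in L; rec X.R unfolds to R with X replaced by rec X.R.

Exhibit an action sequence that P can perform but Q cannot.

a

Reachable graph of P (6 states):
  m0 = b.(0\{b,c} + (0 + 0)) | a.(d.0 + 0\{c}) has moves ··a··> m1, ··b··> m2
  m1 = b.(0\{b,c} + (0 + 0)) | (d.0 + 0\{c}) has moves ··b··> m3, ··d··> m4
  m2 = (0\{b,c} + (0 + 0)) | a.(d.0 + 0\{c}) has moves ··a··> m3
  m3 = (0\{b,c} + (0 + 0)) | (d.0 + 0\{c}) has moves ··d··> m5
  m4 = b.(0\{b,c} + (0 + 0)) | 0 has moves ··b··> m5
  m5 = (0\{b,c} + (0 + 0)) | 0 has moves stopped
Reachable graph of Q (4 states):
  n0 = b.(0\{b,c} + (0 + 0)) | (d.0 + 0\{c}) has moves ··b··> n1, ··d··> n2
  n1 = (0\{b,c} + (0 + 0)) | (d.0 + 0\{c}) has moves ··d··> n3
  n2 = b.(0\{b,c} + (0 + 0)) | 0 has moves ··b··> n3
  n3 = (0\{b,c} + (0 + 0)) | 0 has moves stopped
Trace ⟨a⟩ through P, begin at {m0}:
  after a @ step 1: {m1}
  ✓ P
Trace ⟨a⟩ through Q, begin at {n0}:
  after a @ step 1: ∅ (Q stuck)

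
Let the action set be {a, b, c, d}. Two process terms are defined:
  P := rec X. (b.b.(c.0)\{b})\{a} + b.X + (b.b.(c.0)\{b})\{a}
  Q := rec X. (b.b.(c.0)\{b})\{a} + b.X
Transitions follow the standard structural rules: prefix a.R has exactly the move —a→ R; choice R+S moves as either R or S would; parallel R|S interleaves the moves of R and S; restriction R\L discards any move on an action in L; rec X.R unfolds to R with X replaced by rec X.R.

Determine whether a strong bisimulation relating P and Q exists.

Reachable graph of P (4 states):
  u0 = rec X. (b.b.(c.0)\{b})\{a} + b.X + (b.b.(c.0)\{b})\{a} | -b-> u0, -b-> u1
  u1 = (b.(c.0)\{b})\{a} | -b-> u2
  u2 = (c.0)\{b}\{a} | -c-> u3
  u3 = 0\{b}\{a} | deadlocked
Reachable graph of Q (4 states):
  v0 = rec X. (b.b.(c.0)\{b})\{a} + b.X | -b-> v0, -b-> v1
  v1 = (b.(c.0)\{b})\{a} | -b-> v2
  v2 = (c.0)\{b}\{a} | -c-> v3
  v3 = 0\{b}\{a} | deadlocked
Partition-refinement fixed point:
  B0 = {u0, v0}
  B1 = {u1, v1}
  B2 = {u2, v2}
  B3 = {u3, v3}
u0 ∈ B0, v0 ∈ B0 → same block

bisimilar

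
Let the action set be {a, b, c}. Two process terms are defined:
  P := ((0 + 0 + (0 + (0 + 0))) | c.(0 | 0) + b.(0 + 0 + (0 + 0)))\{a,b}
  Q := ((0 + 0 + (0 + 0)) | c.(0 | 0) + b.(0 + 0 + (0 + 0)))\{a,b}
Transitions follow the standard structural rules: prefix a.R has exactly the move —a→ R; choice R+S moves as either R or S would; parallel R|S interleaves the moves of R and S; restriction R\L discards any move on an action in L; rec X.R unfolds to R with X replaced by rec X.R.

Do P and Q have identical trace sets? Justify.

trace-equivalent

Reachable graph of P (2 states):
  m0 = ((0 + 0 + (0 + (0 + 0))) | c.(0 | 0) + b.(0 + 0 + (0 + 0)))\{a,b} | -c-> m1
  m1 = ((0 + 0 + (0 + (0 + 0))) | (0 | 0))\{a,b} | (no moves)
Reachable graph of Q (2 states):
  n0 = ((0 + 0 + (0 + 0)) | c.(0 | 0) + b.(0 + 0 + (0 + 0)))\{a,b} | -c-> n1
  n1 = ((0 + 0 + (0 + 0)) | (0 | 0))\{a,b} | (no moves)
Coarsest stable partition (strong bisimilarity classes):
  B0 = {m0, n0}
  B1 = {m1, n1}
m0 ∈ B0, n0 ∈ B0 → same block
Bisimilar ⇒ trace-equivalent.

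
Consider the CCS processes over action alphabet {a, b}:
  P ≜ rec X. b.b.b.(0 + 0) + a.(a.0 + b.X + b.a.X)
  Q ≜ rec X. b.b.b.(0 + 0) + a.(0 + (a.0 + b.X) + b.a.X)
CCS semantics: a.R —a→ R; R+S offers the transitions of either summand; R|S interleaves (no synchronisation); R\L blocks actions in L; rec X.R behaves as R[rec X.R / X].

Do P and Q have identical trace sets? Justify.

P's transition system — 7 states:
  p0 = rec X. b.b.b.(0 + 0) + a.(a.0 + b.X + b.a.X) → -a-> p1, -b-> p2
  p1 = a.0 + b.(rec X. b.b.b.(0 + 0) + a.(a.0 + b.X + b.a.X)) + b.a.(rec X. b.b.b.(0 + 0) + a.(a.0 + b.X + b.a.X)) → -a-> p3, -b-> p0, -b-> p4
  p2 = b.b.(0 + 0) → -b-> p5
  p3 = 0 → ·
  p4 = a.(rec X. b.b.b.(0 + 0) + a.(a.0 + b.X + b.a.X)) → -a-> p0
  p5 = b.(0 + 0) → -b-> p6
  p6 = 0 + 0 → ·
Q's transition system — 7 states:
  q0 = rec X. b.b.b.(0 + 0) + a.(0 + (a.0 + b.X) + b.a.X) → -a-> q1, -b-> q2
  q1 = 0 + (a.0 + b.(rec X. b.b.b.(0 + 0) + a.(0 + (a.0 + b.X) + b.a.X))) + b.a.(rec X. b.b.b.(0 + 0) + a.(0 + (a.0 + b.X) + b.a.X)) → -a-> q3, -b-> q0, -b-> q4
  q2 = b.b.(0 + 0) → -b-> q5
  q3 = 0 → ·
  q4 = a.(rec X. b.b.b.(0 + 0) + a.(0 + (a.0 + b.X) + b.a.X)) → -a-> q0
  q5 = b.(0 + 0) → -b-> q6
  q6 = 0 + 0 → ·
Bisimilarity quotient blocks:
  B0 = {p0, q0}
  B1 = {p2, q2}
  B2 = {p5, q5}
  B3 = {p3, p6, q3, q6}
  B4 = {p1, q1}
  B5 = {p4, q4}
p0 ∈ B0, q0 ∈ B0 → same block
Bisimilar ⇒ trace-equivalent.

trace-equivalent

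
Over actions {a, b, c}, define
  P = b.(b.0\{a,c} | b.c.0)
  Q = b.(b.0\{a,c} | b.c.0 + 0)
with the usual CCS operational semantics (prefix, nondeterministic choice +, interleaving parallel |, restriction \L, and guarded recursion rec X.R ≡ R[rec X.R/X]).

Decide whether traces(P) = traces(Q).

trace-equivalent

P's transition system — 7 states:
  p0 = b.(b.0\{a,c} | b.c.0) | —b→ p1
  p1 = b.0\{a,c} | b.c.0 | —b→ p2, —b→ p3
  p2 = 0\{a,c} | b.c.0 | —b→ p4
  p3 = b.0\{a,c} | c.0 | —b→ p4, —c→ p5
  p4 = 0\{a,c} | c.0 | —c→ p6
  p5 = b.0\{a,c} | 0 | —b→ p6
  p6 = 0\{a,c} | 0 | (no moves)
Q's transition system — 7 states:
  q0 = b.(b.0\{a,c} | b.c.0 + 0) | —b→ q1
  q1 = b.0\{a,c} | b.c.0 + 0 | —b→ q2, —b→ q3
  q2 = 0\{a,c} | b.c.0 | —b→ q4
  q3 = b.0\{a,c} | c.0 | —b→ q4, —c→ q5
  q4 = 0\{a,c} | c.0 | —c→ q6
  q5 = b.0\{a,c} | 0 | —b→ q6
  q6 = 0\{a,c} | 0 | (no moves)
Bisimilarity quotient blocks:
  B0 = {p0, q0}
  B1 = {p1, q1}
  B2 = {p2, q2}
  B3 = {p4, q4}
  B4 = {p6, q6}
  B5 = {p3, q3}
  B6 = {p5, q5}
p0 ∈ B0, q0 ∈ B0 → same block
Bisimilar ⇒ trace-equivalent.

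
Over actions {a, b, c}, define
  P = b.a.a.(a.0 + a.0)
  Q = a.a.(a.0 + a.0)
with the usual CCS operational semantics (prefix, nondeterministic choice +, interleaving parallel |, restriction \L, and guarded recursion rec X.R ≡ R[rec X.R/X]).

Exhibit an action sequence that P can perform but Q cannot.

P's transition system — 5 states:
  m0 = b.a.a.(a.0 + a.0) has moves —b→ m1
  m1 = a.a.(a.0 + a.0) has moves —a→ m2
  m2 = a.(a.0 + a.0) has moves —a→ m3
  m3 = a.0 + a.0 has moves —a→ m4
  m4 = 0 has moves (no moves)
Q's transition system — 4 states:
  n0 = a.a.(a.0 + a.0) has moves —a→ n1
  n1 = a.(a.0 + a.0) has moves —a→ n2
  n2 = a.0 + a.0 has moves —a→ n3
  n3 = 0 has moves (no moves)
Executing b from P (initial set {m0}):
  after b @ step 1: {m1}
  — P admits the full trace.
Executing b from Q (initial set {n0}):
  after b @ step 1: ∅ (Q stuck)

b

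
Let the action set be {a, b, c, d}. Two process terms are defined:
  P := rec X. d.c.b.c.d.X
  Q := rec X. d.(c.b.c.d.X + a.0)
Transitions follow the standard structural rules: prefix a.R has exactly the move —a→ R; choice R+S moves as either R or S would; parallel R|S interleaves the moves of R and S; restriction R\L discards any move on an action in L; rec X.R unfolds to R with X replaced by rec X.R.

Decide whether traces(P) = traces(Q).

P's transition system — 5 states:
  u0 = rec X. d.c.b.c.d.X | —d→ u1
  u1 = c.b.c.d.(rec X. d.c.b.c.d.X) | —c→ u2
  u2 = b.c.d.(rec X. d.c.b.c.d.X) | —b→ u3
  u3 = c.d.(rec X. d.c.b.c.d.X) | —c→ u4
  u4 = d.(rec X. d.c.b.c.d.X) | —d→ u0
Q's transition system — 6 states:
  v0 = rec X. d.(c.b.c.d.X + a.0) | —d→ v1
  v1 = c.b.c.d.(rec X. d.(c.b.c.d.X + a.0)) + a.0 | —a→ v2, —c→ v3
  v2 = 0 | ·
  v3 = b.c.d.(rec X. d.(c.b.c.d.X + a.0)) | —b→ v4
  v4 = c.d.(rec X. d.(c.b.c.d.X + a.0)) | —c→ v5
  v5 = d.(rec X. d.(c.b.c.d.X + a.0)) | —d→ v0
Executing da from Q (initial set {v0}):
  after d @ step 1: {v1}
  after a @ step 2: {v2}
  — Q admits the full trace.
Executing da from P (initial set {u0}):
  after d @ step 1: {u1}
  after a @ step 2: no successor for P

traces(P) ≠ traces(Q) — witness ⟨da⟩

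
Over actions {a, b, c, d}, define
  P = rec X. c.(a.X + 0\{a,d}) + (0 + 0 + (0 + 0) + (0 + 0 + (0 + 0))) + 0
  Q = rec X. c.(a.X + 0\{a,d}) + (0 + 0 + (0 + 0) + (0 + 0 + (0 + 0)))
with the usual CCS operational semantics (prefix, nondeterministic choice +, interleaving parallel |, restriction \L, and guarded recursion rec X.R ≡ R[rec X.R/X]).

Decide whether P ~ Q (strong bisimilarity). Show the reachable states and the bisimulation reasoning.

YES

P's transition system — 2 states:
  m0 = rec X. c.(a.X + 0\{a,d}) + (0 + 0 + (0 + 0) + (0 + 0 + (0 + 0))) + 0 ⊢ —c→ m1
  m1 = a.(rec X. c.(a.X + 0\{a,d}) + (0 + 0 + (0 + 0) + (0 + 0 + (0 + 0))) + 0) + 0\{a,d} ⊢ —a→ m0
Q's transition system — 2 states:
  n0 = rec X. c.(a.X + 0\{a,d}) + (0 + 0 + (0 + 0) + (0 + 0 + (0 + 0))) ⊢ —c→ n1
  n1 = a.(rec X. c.(a.X + 0\{a,d}) + (0 + 0 + (0 + 0) + (0 + 0 + (0 + 0)))) + 0\{a,d} ⊢ —a→ n0
Partition-refinement fixed point:
  B0 = {m0, n0}
  B1 = {m1, n1}
m0 ∈ B0, n0 ∈ B0 → same block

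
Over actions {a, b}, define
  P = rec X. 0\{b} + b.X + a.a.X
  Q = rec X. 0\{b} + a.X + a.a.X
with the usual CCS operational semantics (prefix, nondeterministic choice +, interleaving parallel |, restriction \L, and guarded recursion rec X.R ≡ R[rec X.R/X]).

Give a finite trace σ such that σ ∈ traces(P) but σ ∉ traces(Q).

Reachable graph of P (2 states):
  m0 = rec X. 0\{b} + b.X + a.a.X ⊢ -a-> m1, -b-> m0
  m1 = a.(rec X. 0\{b} + b.X + a.a.X) ⊢ -a-> m0
Reachable graph of Q (2 states):
  n0 = rec X. 0\{b} + a.X + a.a.X ⊢ -a-> n0, -a-> n1
  n1 = a.(rec X. 0\{b} + a.X + a.a.X) ⊢ -a-> n0
Trace ⟨b⟩ through P, begin at {m0}:
  step 1 (b): {m0}
  — P admits the full trace.
Trace ⟨b⟩ through Q, begin at {n0}:
  step 1 (b): ∅  — Q cannot continue

b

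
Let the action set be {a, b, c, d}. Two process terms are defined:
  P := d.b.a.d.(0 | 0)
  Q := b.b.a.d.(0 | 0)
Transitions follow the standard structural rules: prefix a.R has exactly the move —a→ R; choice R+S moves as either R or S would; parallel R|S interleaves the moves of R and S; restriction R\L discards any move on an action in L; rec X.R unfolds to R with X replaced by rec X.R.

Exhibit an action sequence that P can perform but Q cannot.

d

P's transition system — 5 states:
  m0 = d.b.a.d.(0 | 0) | —d→ m1
  m1 = b.a.d.(0 | 0) | —b→ m2
  m2 = a.d.(0 | 0) | —a→ m3
  m3 = d.(0 | 0) | —d→ m4
  m4 = 0 | 0 | stopped
Q's transition system — 5 states:
  n0 = b.b.a.d.(0 | 0) | —b→ n1
  n1 = b.a.d.(0 | 0) | —b→ n2
  n2 = a.d.(0 | 0) | —a→ n3
  n3 = d.(0 | 0) | —d→ n4
  n4 = 0 | 0 | stopped
Executing d from P (initial set {m0}):
  step 1 (d): {m1}
  ✓ P
Executing d from Q (initial set {n0}):
  step 1 (d): ∅ (Q stuck)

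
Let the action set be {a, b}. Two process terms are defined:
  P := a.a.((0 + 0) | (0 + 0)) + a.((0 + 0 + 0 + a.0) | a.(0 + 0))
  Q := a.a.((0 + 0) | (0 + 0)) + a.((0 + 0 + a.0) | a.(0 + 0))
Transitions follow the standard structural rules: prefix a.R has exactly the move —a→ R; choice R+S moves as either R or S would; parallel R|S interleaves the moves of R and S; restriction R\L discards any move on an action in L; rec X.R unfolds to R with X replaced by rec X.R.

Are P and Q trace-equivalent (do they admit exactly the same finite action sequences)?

LTS(P): 7 reachable states
  u0 = a.a.((0 + 0) | (0 + 0)) + a.((0 + 0 + 0 + a.0) | a.(0 + 0)) ⊢ ··a··> u1, ··a··> u2
  u1 = (0 + 0 + 0 + a.0) | a.(0 + 0) ⊢ ··a··> u3, ··a··> u4
  u2 = a.((0 + 0) | (0 + 0)) ⊢ ··a··> u5
  u3 = (0 + 0 + 0 + a.0) | (0 + 0) ⊢ ··a··> u6
  u4 = 0 | a.(0 + 0) ⊢ ··a··> u6
  u5 = (0 + 0) | (0 + 0) ⊢ ·
  u6 = 0 | (0 + 0) ⊢ ·
LTS(Q): 7 reachable states
  v0 = a.a.((0 + 0) | (0 + 0)) + a.((0 + 0 + a.0) | a.(0 + 0)) ⊢ ··a··> v1, ··a··> v2
  v1 = (0 + 0 + a.0) | a.(0 + 0) ⊢ ··a··> v3, ··a··> v4
  v2 = a.((0 + 0) | (0 + 0)) ⊢ ··a··> v5
  v3 = (0 + 0 + a.0) | (0 + 0) ⊢ ··a··> v6
  v4 = 0 | a.(0 + 0) ⊢ ··a··> v6
  v5 = (0 + 0) | (0 + 0) ⊢ ·
  v6 = 0 | (0 + 0) ⊢ ·
Bisimilarity quotient blocks:
  B0 = {u0, v0}
  B1 = {u2, u3, u4, v2, v3, v4}
  B2 = {u5, u6, v5, v6}
  B3 = {u1, v1}
u0 ∈ B0, v0 ∈ B0 → same block
Bisimilar ⇒ trace-equivalent.

traces(P) = traces(Q)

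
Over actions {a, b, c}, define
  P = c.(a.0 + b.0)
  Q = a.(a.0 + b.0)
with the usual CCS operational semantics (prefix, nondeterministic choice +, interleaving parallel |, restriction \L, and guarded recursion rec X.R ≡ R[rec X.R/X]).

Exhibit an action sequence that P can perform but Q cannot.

LTS(P): 3 reachable states
  s0 = c.(a.0 + b.0) | --c--▸ s1
  s1 = a.0 + b.0 | --a--▸ s2, --b--▸ s2
  s2 = 0 | ·
LTS(Q): 3 reachable states
  t0 = a.(a.0 + b.0) | --a--▸ t1
  t1 = a.0 + b.0 | --a--▸ t2, --b--▸ t2
  t2 = 0 | ·
Executing c from P (initial set {s0}):
  after c @ step 1: {s1}
  — P admits the full trace.
Executing c from Q (initial set {t0}):
  after c @ step 1: ∅ (Q stuck)

c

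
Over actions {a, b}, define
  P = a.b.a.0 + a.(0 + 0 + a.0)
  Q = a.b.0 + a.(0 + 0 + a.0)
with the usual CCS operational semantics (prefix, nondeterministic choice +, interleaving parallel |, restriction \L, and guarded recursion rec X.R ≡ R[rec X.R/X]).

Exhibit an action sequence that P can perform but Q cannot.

LTS(P): 5 reachable states
  s0 = a.b.a.0 + a.(0 + 0 + a.0) | —a→ s1, —a→ s2
  s1 = 0 + 0 + a.0 | —a→ s3
  s2 = b.a.0 | —b→ s4
  s3 = 0 | stopped
  s4 = a.0 | —a→ s3
LTS(Q): 4 reachable states
  t0 = a.b.0 + a.(0 + 0 + a.0) | —a→ t1, —a→ t2
  t1 = 0 + 0 + a.0 | —a→ t3
  t2 = b.0 | —b→ t3
  t3 = 0 | stopped
Run σ = ⟨aba⟩ on P: start {s0}
  after a @ step 1: {s1, s2}
  after b @ step 2: {s4}
  after a @ step 3: {s3}
  — P admits the full trace.
Run σ = ⟨aba⟩ on Q: start {t0}
  after a @ step 1: {t1, t2}
  after b @ step 2: {t3}
  after a @ step 3: ∅  — Q cannot continue

aba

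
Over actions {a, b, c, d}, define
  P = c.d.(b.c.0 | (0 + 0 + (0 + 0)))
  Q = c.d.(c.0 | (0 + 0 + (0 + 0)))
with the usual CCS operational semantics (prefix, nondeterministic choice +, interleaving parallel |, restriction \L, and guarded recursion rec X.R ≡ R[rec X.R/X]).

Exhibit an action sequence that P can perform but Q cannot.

cdb

LTS(P): 5 reachable states
  p0 = c.d.(b.c.0 | (0 + 0 + (0 + 0))) :: =c=> p1
  p1 = d.(b.c.0 | (0 + 0 + (0 + 0))) :: =d=> p2
  p2 = b.c.0 | (0 + 0 + (0 + 0)) :: =b=> p3
  p3 = c.0 | (0 + 0 + (0 + 0)) :: =c=> p4
  p4 = 0 | (0 + 0 + (0 + 0)) :: ·
LTS(Q): 4 reachable states
  q0 = c.d.(c.0 | (0 + 0 + (0 + 0))) :: =c=> q1
  q1 = d.(c.0 | (0 + 0 + (0 + 0))) :: =d=> q2
  q2 = c.0 | (0 + 0 + (0 + 0)) :: =c=> q3
  q3 = 0 | (0 + 0 + (0 + 0)) :: ·
Trace ⟨cdb⟩ through P, begin at {p0}:
  step 1 (c): {p1}
  step 2 (d): {p2}
  step 3 (b): {p3}
  ✓ P
Trace ⟨cdb⟩ through Q, begin at {q0}:
  step 1 (c): {q1}
  step 2 (d): {q2}
  step 3 (b): ∅  — Q cannot continue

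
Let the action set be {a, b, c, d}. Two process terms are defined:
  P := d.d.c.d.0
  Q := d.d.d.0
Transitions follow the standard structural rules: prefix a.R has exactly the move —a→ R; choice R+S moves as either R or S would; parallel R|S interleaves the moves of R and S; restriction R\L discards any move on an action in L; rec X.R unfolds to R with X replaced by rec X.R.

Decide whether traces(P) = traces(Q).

NO — witness ⟨ddc⟩

LTS(P): 5 reachable states
  m0 = d.d.c.d.0 → =d=> m1
  m1 = d.c.d.0 → =d=> m2
  m2 = c.d.0 → =c=> m3
  m3 = d.0 → =d=> m4
  m4 = 0 → (no moves)
LTS(Q): 4 reachable states
  n0 = d.d.d.0 → =d=> n1
  n1 = d.d.0 → =d=> n2
  n2 = d.0 → =d=> n3
  n3 = 0 → (no moves)
Run σ = ⟨ddc⟩ on P: start {m0}
  after d @ step 1: {m1}
  after d @ step 2: {m2}
  after c @ step 3: {m3}
  ✓ P
Run σ = ⟨ddc⟩ on Q: start {n0}
  after d @ step 1: {n1}
  after d @ step 2: {n2}
  after c @ step 3: no successor for Q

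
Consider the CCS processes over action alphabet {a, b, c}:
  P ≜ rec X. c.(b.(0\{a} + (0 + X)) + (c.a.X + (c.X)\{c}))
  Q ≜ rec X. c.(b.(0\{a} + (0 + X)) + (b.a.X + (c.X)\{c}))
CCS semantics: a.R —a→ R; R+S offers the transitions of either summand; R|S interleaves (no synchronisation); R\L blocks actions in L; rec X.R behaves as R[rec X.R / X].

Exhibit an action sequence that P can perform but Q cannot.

cc

LTS(P): 4 reachable states
  s0 = rec X. c.(b.(0\{a} + (0 + X)) + (c.a.X + (c.X)\{c})) ⊢ --c--▸ s1
  s1 = b.(0\{a} + (0 + (rec X. c.(b.(0\{a} + (0 + X)) + (c.a.X + (c.X)\{c}))))) + (c.a.(rec X. c.(b.(0\{a} + (0 + X)) + (c.a.X + (c.X)\{c}))) + (c.(rec X. c.(b.(0\{a} + (0 + X)) + (c.a.X + (c.X)\{c}))))\{c}) ⊢ --b--▸ s2, --c--▸ s3
  s2 = 0\{a} + (0 + (rec X. c.(b.(0\{a} + (0 + X)) + (c.a.X + (c.X)\{c})))) ⊢ --c--▸ s1
  s3 = a.(rec X. c.(b.(0\{a} + (0 + X)) + (c.a.X + (c.X)\{c}))) ⊢ --a--▸ s0
LTS(Q): 4 reachable states
  t0 = rec X. c.(b.(0\{a} + (0 + X)) + (b.a.X + (c.X)\{c})) ⊢ --c--▸ t1
  t1 = b.(0\{a} + (0 + (rec X. c.(b.(0\{a} + (0 + X)) + (b.a.X + (c.X)\{c}))))) + (b.a.(rec X. c.(b.(0\{a} + (0 + X)) + (b.a.X + (c.X)\{c}))) + (c.(rec X. c.(b.(0\{a} + (0 + X)) + (b.a.X + (c.X)\{c}))))\{c}) ⊢ --b--▸ t2, --b--▸ t3
  t2 = 0\{a} + (0 + (rec X. c.(b.(0\{a} + (0 + X)) + (b.a.X + (c.X)\{c})))) ⊢ --c--▸ t1
  t3 = a.(rec X. c.(b.(0\{a} + (0 + X)) + (b.a.X + (c.X)\{c}))) ⊢ --a--▸ t0
Trace ⟨cc⟩ through P, begin at {s0}:
  after c @ step 1: {s1}
  after c @ step 2: {s3}
  — P admits the full trace.
Trace ⟨cc⟩ through Q, begin at {t0}:
  after c @ step 1: {t1}
  after c @ step 2: ∅ (Q stuck)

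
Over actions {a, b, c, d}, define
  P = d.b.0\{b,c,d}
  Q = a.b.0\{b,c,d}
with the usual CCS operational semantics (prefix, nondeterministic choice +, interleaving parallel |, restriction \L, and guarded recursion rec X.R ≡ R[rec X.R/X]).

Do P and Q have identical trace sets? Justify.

trace-distinct — witness ⟨d⟩

LTS(P): 3 reachable states
  u0 = d.b.0\{b,c,d} has moves —d→ u1
  u1 = b.0\{b,c,d} has moves —b→ u2
  u2 = 0\{b,c,d} has moves stopped
LTS(Q): 3 reachable states
  v0 = a.b.0\{b,c,d} has moves —a→ v1
  v1 = b.0\{b,c,d} has moves —b→ v2
  v2 = 0\{b,c,d} has moves stopped
Trace ⟨d⟩ through P, begin at {u0}:
  after d @ step 1: {u1}
  ✓ P
Trace ⟨d⟩ through Q, begin at {v0}:
  after d @ step 1: ∅  — Q cannot continue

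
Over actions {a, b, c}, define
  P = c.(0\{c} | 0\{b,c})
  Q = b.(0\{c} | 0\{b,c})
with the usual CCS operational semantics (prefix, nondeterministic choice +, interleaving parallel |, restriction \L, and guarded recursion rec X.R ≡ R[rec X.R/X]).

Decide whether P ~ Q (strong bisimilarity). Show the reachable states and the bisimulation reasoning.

LTS(P): 2 reachable states
  p0 = c.(0\{c} | 0\{b,c}) → =c=> p1
  p1 = 0\{c} | 0\{b,c} → deadlocked
LTS(Q): 2 reachable states
  q0 = b.(0\{c} | 0\{b,c}) → =b=> q1
  q1 = 0\{c} | 0\{b,c} → deadlocked
Partition-refinement fixed point:
  B0 = {p0}
  B1 = {p1, q1}
  B2 = {q0}
p0 ∈ B0, q0 ∈ B2 → different blocks

not bisimilar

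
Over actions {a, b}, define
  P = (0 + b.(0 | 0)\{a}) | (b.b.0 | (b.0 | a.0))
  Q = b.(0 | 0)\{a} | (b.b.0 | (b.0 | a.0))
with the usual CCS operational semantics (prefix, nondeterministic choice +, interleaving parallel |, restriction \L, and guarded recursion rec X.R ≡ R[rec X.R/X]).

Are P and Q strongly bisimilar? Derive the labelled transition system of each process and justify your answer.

P ~ Q

LTS(P): 24 reachable states
  s0 = (0 + b.(0 | 0)\{a}) | (b.b.0 | (b.0 | a.0)) | =a=> s1, =b=> s2, =b=> s3, =b=> s4
  s1 = (0 + b.(0 | 0)\{a}) | (b.b.0 | (b.0 | 0)) | =b=> s5, =b=> s6, =b=> s7
  s2 = (0 + b.(0 | 0)\{a}) | (b.0 | (b.0 | a.0)) | =a=> s5, =b=> s10, =b=> s8, =b=> s9
  s3 = (0 + b.(0 | 0)\{a}) | (b.b.0 | (0 | a.0)) | =a=> s6, =b=> s11, =b=> s9
  s4 = (0 | 0)\{a} | (b.b.0 | (b.0 | a.0)) | =a=> s7, =b=> s10, =b=> s11
  s5 = (0 + b.(0 | 0)\{a}) | (b.0 | (b.0 | 0)) | =b=> s12, =b=> s13, =b=> s14
  s6 = (0 + b.(0 | 0)\{a}) | (b.b.0 | (0 | 0)) | =b=> s13, =b=> s15
  s7 = (0 | 0)\{a} | (b.b.0 | (b.0 | 0)) | =b=> s14, =b=> s15
  s8 = (0 + b.(0 | 0)\{a}) | (0 | (b.0 | a.0)) | =a=> s12, =b=> s16, =b=> s17
  s9 = (0 + b.(0 | 0)\{a}) | (b.0 | (0 | a.0)) | =a=> s13, =b=> s16, =b=> s18
  s10 = (0 | 0)\{a} | (b.0 | (b.0 | a.0)) | =a=> s14, =b=> s17, =b=> s18
  s11 = (0 | 0)\{a} | (b.b.0 | (0 | a.0)) | =a=> s15, =b=> s18
  s12 = (0 + b.(0 | 0)\{a}) | (0 | (b.0 | 0)) | =b=> s19, =b=> s20
  s13 = (0 + b.(0 | 0)\{a}) | (b.0 | (0 | 0)) | =b=> s19, =b=> s21
  s14 = (0 | 0)\{a} | (b.0 | (b.0 | 0)) | =b=> s20, =b=> s21
  s15 = (0 | 0)\{a} | (b.b.0 | (0 | 0)) | =b=> s21
  s16 = (0 + b.(0 | 0)\{a}) | (0 | (0 | a.0)) | =a=> s19, =b=> s22
  s17 = (0 | 0)\{a} | (0 | (b.0 | a.0)) | =a=> s20, =b=> s22
  s18 = (0 | 0)\{a} | (b.0 | (0 | a.0)) | =a=> s21, =b=> s22
  s19 = (0 + b.(0 | 0)\{a}) | (0 | (0 | 0)) | =b=> s23
  s20 = (0 | 0)\{a} | (0 | (b.0 | 0)) | =b=> s23
  s21 = (0 | 0)\{a} | (b.0 | (0 | 0)) | =b=> s23
  s22 = (0 | 0)\{a} | (0 | (0 | a.0)) | =a=> s23
  s23 = (0 | 0)\{a} | (0 | (0 | 0)) | (no moves)
LTS(Q): 24 reachable states
  t0 = b.(0 | 0)\{a} | (b.b.0 | (b.0 | a.0)) | =a=> t1, =b=> t2, =b=> t3, =b=> t4
  t1 = b.(0 | 0)\{a} | (b.b.0 | (b.0 | 0)) | =b=> t5, =b=> t6, =b=> t7
  t2 = (0 | 0)\{a} | (b.b.0 | (b.0 | a.0)) | =a=> t5, =b=> t8, =b=> t9
  t3 = b.(0 | 0)\{a} | (b.0 | (b.0 | a.0)) | =a=> t6, =b=> t10, =b=> t11, =b=> t8
  t4 = b.(0 | 0)\{a} | (b.b.0 | (0 | a.0)) | =a=> t7, =b=> t11, =b=> t9
  t5 = (0 | 0)\{a} | (b.b.0 | (b.0 | 0)) | =b=> t12, =b=> t13
  t6 = b.(0 | 0)\{a} | (b.0 | (b.0 | 0)) | =b=> t12, =b=> t14, =b=> t15
  t7 = b.(0 | 0)\{a} | (b.b.0 | (0 | 0)) | =b=> t13, =b=> t15
  t8 = (0 | 0)\{a} | (b.0 | (b.0 | a.0)) | =a=> t12, =b=> t16, =b=> t17
  t9 = (0 | 0)\{a} | (b.b.0 | (0 | a.0)) | =a=> t13, =b=> t17
  t10 = b.(0 | 0)\{a} | (0 | (b.0 | a.0)) | =a=> t14, =b=> t16, =b=> t18
  t11 = b.(0 | 0)\{a} | (b.0 | (0 | a.0)) | =a=> t15, =b=> t17, =b=> t18
  t12 = (0 | 0)\{a} | (b.0 | (b.0 | 0)) | =b=> t19, =b=> t20
  t13 = (0 | 0)\{a} | (b.b.0 | (0 | 0)) | =b=> t20
  t14 = b.(0 | 0)\{a} | (0 | (b.0 | 0)) | =b=> t19, =b=> t21
  t15 = b.(0 | 0)\{a} | (b.0 | (0 | 0)) | =b=> t20, =b=> t21
  t16 = (0 | 0)\{a} | (0 | (b.0 | a.0)) | =a=> t19, =b=> t22
  t17 = (0 | 0)\{a} | (b.0 | (0 | a.0)) | =a=> t20, =b=> t22
  t18 = b.(0 | 0)\{a} | (0 | (0 | a.0)) | =a=> t21, =b=> t22
  t19 = (0 | 0)\{a} | (0 | (b.0 | 0)) | =b=> t23
  t20 = (0 | 0)\{a} | (b.0 | (0 | 0)) | =b=> t23
  t21 = b.(0 | 0)\{a} | (0 | (0 | 0)) | =b=> t23
  t22 = (0 | 0)\{a} | (0 | (0 | a.0)) | =a=> t23
  t23 = (0 | 0)\{a} | (0 | (0 | 0)) | (no moves)
Coarsest stable partition (strong bisimilarity classes):
  B0 = {s0, t0}
  B1 = {s2, s3, s4, t2, t3, t4}
  B2 = {s5, s6, s7, t5, t6, t7}
  B3 = {s12, s13, s14, s15, t12, t13, t14, t15}
  B4 = {s19, s20, s21, t19, t20, t21}
  B5 = {s23, t23}
  B6 = {s10, s11, s8, s9, t10, t11, t8, t9}
  B7 = {s16, s17, s18, t16, t17, t18}
  B8 = {s22, t22}
  B9 = {s1, t1}
s0 ∈ B0, t0 ∈ B0 → same block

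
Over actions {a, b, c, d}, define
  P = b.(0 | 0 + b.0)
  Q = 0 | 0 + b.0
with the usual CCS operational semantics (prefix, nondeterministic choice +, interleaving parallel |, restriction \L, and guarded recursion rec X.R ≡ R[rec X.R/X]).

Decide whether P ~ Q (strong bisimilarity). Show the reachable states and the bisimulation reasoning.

P's transition system — 3 states:
  u0 = b.(0 | 0 + b.0) has moves =b=> u1
  u1 = 0 | 0 + b.0 has moves =b=> u2
  u2 = 0 has moves stopped
Q's transition system — 2 states:
  v0 = 0 | 0 + b.0 has moves =b=> v1
  v1 = 0 has moves stopped
Bisimilarity quotient blocks:
  B0 = {u0}
  B1 = {u1, v0}
  B2 = {u2, v1}
u0 ∈ B0, v0 ∈ B1 → different blocks

P ≁ Q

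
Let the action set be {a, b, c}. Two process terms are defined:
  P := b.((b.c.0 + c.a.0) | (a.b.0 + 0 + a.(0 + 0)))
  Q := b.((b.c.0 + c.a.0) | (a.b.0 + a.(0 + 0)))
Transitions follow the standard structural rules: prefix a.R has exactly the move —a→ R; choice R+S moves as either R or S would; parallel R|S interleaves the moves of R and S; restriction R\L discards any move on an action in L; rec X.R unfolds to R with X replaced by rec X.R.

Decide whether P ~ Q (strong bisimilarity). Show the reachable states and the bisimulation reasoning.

Reachable graph of P (17 states):
  u0 = b.((b.c.0 + c.a.0) | (a.b.0 + 0 + a.(0 + 0))) ⊢ ··b··> u1
  u1 = (b.c.0 + c.a.0) | (a.b.0 + 0 + a.(0 + 0)) ⊢ ··a··> u2, ··a··> u3, ··b··> u4, ··c··> u5
  u2 = (b.c.0 + c.a.0) | (0 + 0) ⊢ ··b··> u6, ··c··> u7
  u3 = (b.c.0 + c.a.0) | b.0 ⊢ ··b··> u8, ··b··> u9, ··c··> u10
  u4 = c.0 | (a.b.0 + 0 + a.(0 + 0)) ⊢ ··a··> u6, ··a··> u9, ··c··> u11
  u5 = a.0 | (a.b.0 + 0 + a.(0 + 0)) ⊢ ··a··> u10, ··a··> u11, ··a··> u7
  u6 = c.0 | (0 + 0) ⊢ ··c··> u12
  u7 = a.0 | (0 + 0) ⊢ ··a··> u12
  u8 = (b.c.0 + c.a.0) | 0 ⊢ ··b··> u13, ··c··> u14
  u9 = c.0 | b.0 ⊢ ··b··> u13, ··c··> u15
  u10 = a.0 | b.0 ⊢ ··a··> u15, ··b··> u14
  u11 = 0 | (a.b.0 + 0 + a.(0 + 0)) ⊢ ··a··> u12, ··a··> u15
  u12 = 0 | (0 + 0) ⊢ ·
  u13 = c.0 | 0 ⊢ ··c··> u16
  u14 = a.0 | 0 ⊢ ··a··> u16
  u15 = 0 | b.0 ⊢ ··b··> u16
  u16 = 0 | 0 ⊢ ·
Reachable graph of Q (17 states):
  v0 = b.((b.c.0 + c.a.0) | (a.b.0 + a.(0 + 0))) ⊢ ··b··> v1
  v1 = (b.c.0 + c.a.0) | (a.b.0 + a.(0 + 0)) ⊢ ··a··> v2, ··a··> v3, ··b··> v4, ··c··> v5
  v2 = (b.c.0 + c.a.0) | (0 + 0) ⊢ ··b··> v6, ··c··> v7
  v3 = (b.c.0 + c.a.0) | b.0 ⊢ ··b··> v8, ··b··> v9, ··c··> v10
  v4 = c.0 | (a.b.0 + a.(0 + 0)) ⊢ ··a··> v6, ··a··> v9, ··c··> v11
  v5 = a.0 | (a.b.0 + a.(0 + 0)) ⊢ ··a··> v10, ··a··> v11, ··a··> v7
  v6 = c.0 | (0 + 0) ⊢ ··c··> v12
  v7 = a.0 | (0 + 0) ⊢ ··a··> v12
  v8 = (b.c.0 + c.a.0) | 0 ⊢ ··b··> v13, ··c··> v14
  v9 = c.0 | b.0 ⊢ ··b··> v13, ··c··> v15
  v10 = a.0 | b.0 ⊢ ··a··> v15, ··b··> v14
  v11 = 0 | (a.b.0 + a.(0 + 0)) ⊢ ··a··> v12, ··a··> v15
  v12 = 0 | (0 + 0) ⊢ ·
  v13 = c.0 | 0 ⊢ ··c··> v16
  v14 = a.0 | 0 ⊢ ··a··> v16
  v15 = 0 | b.0 ⊢ ··b··> v16
  v16 = 0 | 0 ⊢ ·
Coarsest stable partition (strong bisimilarity classes):
  B0 = {u0, v0}
  B1 = {u1, v1}
  B2 = {u2, u8, v2, v8}
  B3 = {u14, u7, v14, v7}
  B4 = {u12, u16, v12, v16}
  B5 = {u13, u6, v13, v6}
  B6 = {u4, v4}
  B7 = {u9, v9}
  B8 = {u15, v15}
  B9 = {u11, v11}
  B10 = {u5, v5}
  B11 = {u10, v10}
  B12 = {u3, v3}
u0 ∈ B0, v0 ∈ B0 → same block

P ~ Q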